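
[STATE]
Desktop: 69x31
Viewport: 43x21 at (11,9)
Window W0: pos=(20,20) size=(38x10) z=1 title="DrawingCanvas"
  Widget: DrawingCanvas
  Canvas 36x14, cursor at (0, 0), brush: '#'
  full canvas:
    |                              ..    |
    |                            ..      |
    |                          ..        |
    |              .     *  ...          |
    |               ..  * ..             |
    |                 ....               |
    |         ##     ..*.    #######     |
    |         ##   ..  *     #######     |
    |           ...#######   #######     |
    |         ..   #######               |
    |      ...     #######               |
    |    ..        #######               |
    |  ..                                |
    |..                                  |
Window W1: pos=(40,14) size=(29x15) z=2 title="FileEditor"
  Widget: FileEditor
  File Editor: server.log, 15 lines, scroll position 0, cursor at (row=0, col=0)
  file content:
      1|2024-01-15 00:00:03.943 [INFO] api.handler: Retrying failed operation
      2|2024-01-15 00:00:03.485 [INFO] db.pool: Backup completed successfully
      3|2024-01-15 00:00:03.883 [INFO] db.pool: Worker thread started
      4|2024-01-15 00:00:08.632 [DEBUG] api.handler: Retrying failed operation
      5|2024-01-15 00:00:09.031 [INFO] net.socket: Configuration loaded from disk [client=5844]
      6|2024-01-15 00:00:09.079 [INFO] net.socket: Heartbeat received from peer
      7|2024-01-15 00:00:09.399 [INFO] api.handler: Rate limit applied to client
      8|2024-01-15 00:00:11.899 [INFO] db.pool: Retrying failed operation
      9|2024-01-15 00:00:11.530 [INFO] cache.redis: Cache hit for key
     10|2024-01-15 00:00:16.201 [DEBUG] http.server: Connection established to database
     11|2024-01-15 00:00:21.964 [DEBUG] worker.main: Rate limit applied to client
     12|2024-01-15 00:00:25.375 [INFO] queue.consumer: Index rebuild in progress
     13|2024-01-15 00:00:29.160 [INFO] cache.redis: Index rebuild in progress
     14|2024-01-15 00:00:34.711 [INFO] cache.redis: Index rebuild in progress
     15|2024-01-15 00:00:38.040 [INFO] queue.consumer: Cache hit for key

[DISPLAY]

                                           
                                           
                                           
                                           
                                           
                             ┏━━━━━━━━━━━━━
                             ┃ FileEditor  
                             ┠─────────────
                             ┃█024-01-15 00
                             ┃2024-01-15 00
                             ┃2024-01-15 00
         ┏━━━━━━━━━━━━━━━━━━━┃2024-01-15 00
         ┃ DrawingCanvas     ┃2024-01-15 00
         ┠───────────────────┃2024-01-15 00
         ┃+                  ┃2024-01-15 00
         ┃                   ┃2024-01-15 00
         ┃                   ┃2024-01-15 00
         ┃              .    ┃2024-01-15 00
         ┃               ..  ┃2024-01-15 00
         ┃                 ..┗━━━━━━━━━━━━━
         ┗━━━━━━━━━━━━━━━━━━━━━━━━━━━━━━━━━


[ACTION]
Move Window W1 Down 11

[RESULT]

                                           
                                           
                                           
                                           
                                           
                                           
                                           
                             ┏━━━━━━━━━━━━━
                             ┃ FileEditor  
                             ┠─────────────
                             ┃█024-01-15 00
         ┏━━━━━━━━━━━━━━━━━━━┃2024-01-15 00
         ┃ DrawingCanvas     ┃2024-01-15 00
         ┠───────────────────┃2024-01-15 00
         ┃+                  ┃2024-01-15 00
         ┃                   ┃2024-01-15 00
         ┃                   ┃2024-01-15 00
         ┃              .    ┃2024-01-15 00
         ┃               ..  ┃2024-01-15 00
         ┃                 ..┃2024-01-15 00
         ┗━━━━━━━━━━━━━━━━━━━┃2024-01-15 00


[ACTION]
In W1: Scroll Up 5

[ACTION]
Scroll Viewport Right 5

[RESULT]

                                           
                                           
                                           
                                           
                                           
                                           
                                           
                        ┏━━━━━━━━━━━━━━━━━━
                        ┃ FileEditor       
                        ┠──────────────────
                        ┃█024-01-15 00:00:0
    ┏━━━━━━━━━━━━━━━━━━━┃2024-01-15 00:00:0
    ┃ DrawingCanvas     ┃2024-01-15 00:00:0
    ┠───────────────────┃2024-01-15 00:00:0
    ┃+                  ┃2024-01-15 00:00:0
    ┃                   ┃2024-01-15 00:00:0
    ┃                   ┃2024-01-15 00:00:0
    ┃              .    ┃2024-01-15 00:00:1
    ┃               ..  ┃2024-01-15 00:00:1
    ┃                 ..┃2024-01-15 00:00:1
    ┗━━━━━━━━━━━━━━━━━━━┃2024-01-15 00:00:2


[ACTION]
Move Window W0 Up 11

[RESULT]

    ┏━━━━━━━━━━━━━━━━━━━━━━━━━━━━━━━━━━━━┓ 
    ┃ DrawingCanvas                      ┃ 
    ┠────────────────────────────────────┨ 
    ┃+                             ..    ┃ 
    ┃                            ..      ┃ 
    ┃                          ..        ┃ 
    ┃              .     *  ...          ┃ 
    ┃               ..  ┏━━━━━━━━━━━━━━━━━━
    ┃                 ..┃ FileEditor       
    ┗━━━━━━━━━━━━━━━━━━━┠──────────────────
                        ┃█024-01-15 00:00:0
                        ┃2024-01-15 00:00:0
                        ┃2024-01-15 00:00:0
                        ┃2024-01-15 00:00:0
                        ┃2024-01-15 00:00:0
                        ┃2024-01-15 00:00:0
                        ┃2024-01-15 00:00:0
                        ┃2024-01-15 00:00:1
                        ┃2024-01-15 00:00:1
                        ┃2024-01-15 00:00:1
                        ┃2024-01-15 00:00:2


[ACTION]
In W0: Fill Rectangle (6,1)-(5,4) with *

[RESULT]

    ┏━━━━━━━━━━━━━━━━━━━━━━━━━━━━━━━━━━━━┓ 
    ┃ DrawingCanvas                      ┃ 
    ┠────────────────────────────────────┨ 
    ┃+                             ..    ┃ 
    ┃                            ..      ┃ 
    ┃                          ..        ┃ 
    ┃              .     *  ...          ┃ 
    ┃               ..  ┏━━━━━━━━━━━━━━━━━━
    ┃ ****            ..┃ FileEditor       
    ┗━━━━━━━━━━━━━━━━━━━┠──────────────────
                        ┃█024-01-15 00:00:0
                        ┃2024-01-15 00:00:0
                        ┃2024-01-15 00:00:0
                        ┃2024-01-15 00:00:0
                        ┃2024-01-15 00:00:0
                        ┃2024-01-15 00:00:0
                        ┃2024-01-15 00:00:0
                        ┃2024-01-15 00:00:1
                        ┃2024-01-15 00:00:1
                        ┃2024-01-15 00:00:1
                        ┃2024-01-15 00:00:2


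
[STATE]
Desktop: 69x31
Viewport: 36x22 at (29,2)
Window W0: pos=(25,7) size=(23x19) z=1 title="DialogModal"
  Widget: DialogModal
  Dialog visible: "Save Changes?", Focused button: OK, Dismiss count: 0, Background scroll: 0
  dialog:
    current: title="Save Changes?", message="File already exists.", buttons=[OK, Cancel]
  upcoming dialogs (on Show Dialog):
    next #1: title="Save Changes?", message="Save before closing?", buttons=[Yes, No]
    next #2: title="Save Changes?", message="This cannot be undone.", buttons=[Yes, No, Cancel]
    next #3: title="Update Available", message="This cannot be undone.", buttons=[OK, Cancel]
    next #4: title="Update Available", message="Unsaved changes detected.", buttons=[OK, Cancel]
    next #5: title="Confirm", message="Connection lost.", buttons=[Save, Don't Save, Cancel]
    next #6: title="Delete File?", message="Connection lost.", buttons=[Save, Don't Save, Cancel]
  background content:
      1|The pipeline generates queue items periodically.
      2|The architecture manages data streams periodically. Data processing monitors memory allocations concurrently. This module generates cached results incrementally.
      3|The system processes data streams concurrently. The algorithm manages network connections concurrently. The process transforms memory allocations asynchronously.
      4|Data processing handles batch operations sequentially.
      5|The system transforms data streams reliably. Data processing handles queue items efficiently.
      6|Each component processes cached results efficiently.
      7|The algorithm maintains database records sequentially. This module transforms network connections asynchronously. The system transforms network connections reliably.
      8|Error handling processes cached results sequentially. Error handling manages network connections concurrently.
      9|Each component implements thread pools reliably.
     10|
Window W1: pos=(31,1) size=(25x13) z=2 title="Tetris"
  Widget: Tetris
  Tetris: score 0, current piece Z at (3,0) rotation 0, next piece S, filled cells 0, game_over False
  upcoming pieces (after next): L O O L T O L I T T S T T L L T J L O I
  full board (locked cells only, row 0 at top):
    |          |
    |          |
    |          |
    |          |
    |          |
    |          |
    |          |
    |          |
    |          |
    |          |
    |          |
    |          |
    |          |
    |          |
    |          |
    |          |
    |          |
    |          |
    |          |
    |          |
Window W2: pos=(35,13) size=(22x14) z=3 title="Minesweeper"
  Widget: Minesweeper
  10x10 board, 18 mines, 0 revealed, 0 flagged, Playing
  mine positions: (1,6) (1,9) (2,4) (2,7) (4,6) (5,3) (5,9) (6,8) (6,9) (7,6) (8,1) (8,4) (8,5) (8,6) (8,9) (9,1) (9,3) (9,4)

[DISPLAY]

  ┃ Tetris                ┃         
  ┠───────────────────────┨         
  ┃          │Next:       ┃         
  ┃          │ ░░         ┃         
  ┃          │░░          ┃         
━━┃          │            ┃         
al┃          │            ┃         
──┃          │            ┃         
 p┃          │Score:      ┃         
 a┃          │0           ┃         
 s┃          │            ┃         
a ┗━━━┏━━━━━━━━━━━━━━━━━━━━┓        
 syste┃ Minesweeper        ┃        
──────┠────────────────────┨        
 Save ┃■■■■■■■■■■          ┃        
File a┃■■■■■■■■■■          ┃        
 [OK] ┃■■■■■■■■■■          ┃        
──────┃■■■■■■■■■■          ┃        
      ┃■■■■■■■■■■          ┃        
      ┃■■■■■■■■■■          ┃        
      ┃■■■■■■■■■■          ┃        
      ┃■■■■■■■■■■          ┃        


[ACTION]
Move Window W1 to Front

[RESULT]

  ┃ Tetris                ┃         
  ┠───────────────────────┨         
  ┃          │Next:       ┃         
  ┃          │ ░░         ┃         
  ┃          │░░          ┃         
━━┃          │            ┃         
al┃          │            ┃         
──┃          │            ┃         
 p┃          │Score:      ┃         
 a┃          │0           ┃         
 s┃          │            ┃         
a ┗━━━━━━━━━━━━━━━━━━━━━━━┛┓        
 syste┃ Minesweeper        ┃        
──────┠────────────────────┨        
 Save ┃■■■■■■■■■■          ┃        
File a┃■■■■■■■■■■          ┃        
 [OK] ┃■■■■■■■■■■          ┃        
──────┃■■■■■■■■■■          ┃        
      ┃■■■■■■■■■■          ┃        
      ┃■■■■■■■■■■          ┃        
      ┃■■■■■■■■■■          ┃        
      ┃■■■■■■■■■■          ┃        


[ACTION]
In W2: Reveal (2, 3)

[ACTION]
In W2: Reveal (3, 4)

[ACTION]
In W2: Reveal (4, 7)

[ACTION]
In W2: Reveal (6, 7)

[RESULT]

  ┃ Tetris                ┃         
  ┠───────────────────────┨         
  ┃          │Next:       ┃         
  ┃          │ ░░         ┃         
  ┃          │░░          ┃         
━━┃          │            ┃         
al┃          │            ┃         
──┃          │            ┃         
 p┃          │Score:      ┃         
 a┃          │0           ┃         
 s┃          │            ┃         
a ┗━━━━━━━━━━━━━━━━━━━━━━━┛┓        
 syste┃ Minesweeper        ┃        
──────┠────────────────────┨        
 Save ┃■■■■■■■■■■          ┃        
File a┃■■■■■■■■■■          ┃        
 [OK] ┃■■■1■■■■■■          ┃        
──────┃■■■■1■■■■■          ┃        
      ┃■■■■■■■1■■          ┃        
      ┃■■■■■■■■■■          ┃        
      ┃■■■■■■■2■■          ┃        
      ┃■■■■■■■■■■          ┃        


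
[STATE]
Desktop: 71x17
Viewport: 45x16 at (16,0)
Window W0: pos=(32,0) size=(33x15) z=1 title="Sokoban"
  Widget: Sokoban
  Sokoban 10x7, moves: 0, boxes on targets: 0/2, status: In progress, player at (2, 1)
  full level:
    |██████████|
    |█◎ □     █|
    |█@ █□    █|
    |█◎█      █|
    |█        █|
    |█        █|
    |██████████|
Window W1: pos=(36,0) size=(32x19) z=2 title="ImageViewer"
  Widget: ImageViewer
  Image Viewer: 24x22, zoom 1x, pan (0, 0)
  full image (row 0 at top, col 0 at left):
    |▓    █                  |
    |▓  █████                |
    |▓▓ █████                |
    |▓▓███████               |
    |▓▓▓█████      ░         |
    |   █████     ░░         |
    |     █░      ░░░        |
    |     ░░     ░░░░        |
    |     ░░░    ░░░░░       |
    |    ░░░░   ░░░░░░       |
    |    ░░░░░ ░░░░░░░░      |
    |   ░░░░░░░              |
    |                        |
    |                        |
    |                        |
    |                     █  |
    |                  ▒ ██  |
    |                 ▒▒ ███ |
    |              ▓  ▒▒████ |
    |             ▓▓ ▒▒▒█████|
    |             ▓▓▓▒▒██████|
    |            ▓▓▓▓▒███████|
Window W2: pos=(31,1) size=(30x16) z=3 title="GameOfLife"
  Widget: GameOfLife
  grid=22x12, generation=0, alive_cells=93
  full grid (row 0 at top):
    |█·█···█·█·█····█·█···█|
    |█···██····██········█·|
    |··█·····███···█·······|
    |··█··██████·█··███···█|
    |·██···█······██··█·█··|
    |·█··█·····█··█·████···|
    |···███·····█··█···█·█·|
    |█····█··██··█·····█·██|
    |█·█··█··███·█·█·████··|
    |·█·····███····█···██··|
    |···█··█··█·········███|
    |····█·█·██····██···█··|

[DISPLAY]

                ┏━━━┏━━━━━━━━━━━━━━━━━━━━━━━━
               ┏━━━━━━━━━━━━━━━━━━━━━━━━━━━━┓
               ┃ GameOfLife                 ┃
               ┠────────────────────────────┨
               ┃Gen: 0                      ┃
               ┃█·█···█·█·█····█·█···█      ┃
               ┃█···██····██········█·      ┃
               ┃··█·····███···█·······      ┃
               ┃··█··██████·█··███···█      ┃
               ┃·██···█······██··█·█··      ┃
               ┃·█··█·····█··█·████···      ┃
               ┃···███·····█··█···█·█·      ┃
               ┃█····█··██··█·····█·██      ┃
               ┃█·█··█··███·█·█·████··      ┃
               ┃·█·····███····█···██··      ┃
               ┃···█··█··█·········███      ┃


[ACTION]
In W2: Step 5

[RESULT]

                ┏━━━┏━━━━━━━━━━━━━━━━━━━━━━━━
               ┏━━━━━━━━━━━━━━━━━━━━━━━━━━━━┓
               ┃ GameOfLife                 ┃
               ┠────────────────────────────┨
               ┃Gen: 5                      ┃
               ┃···██·██··············      ┃
               ┃···██·······████······      ┃
               ┃······██···█·████·····      ┃
               ┃·······█·····█·█·█····      ┃
               ┃·······█·██·······██··      ┃
               ┃··█················██·      ┃
               ┃·██··█···█········█··█      ┃
               ┃··████·███·····█·███·█      ┃
               ┃···█······███·████·██·      ┃
               ┃·······█·█··███·······      ┃
               ┃·······█····██·█······      ┃


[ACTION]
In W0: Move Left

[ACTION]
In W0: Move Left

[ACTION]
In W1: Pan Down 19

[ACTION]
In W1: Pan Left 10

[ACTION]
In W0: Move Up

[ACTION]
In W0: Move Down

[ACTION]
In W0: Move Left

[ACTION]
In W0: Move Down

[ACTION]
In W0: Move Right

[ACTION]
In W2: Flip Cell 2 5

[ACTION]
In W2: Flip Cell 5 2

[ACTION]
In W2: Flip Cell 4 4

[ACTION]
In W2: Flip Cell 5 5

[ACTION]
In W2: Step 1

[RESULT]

                ┏━━━┏━━━━━━━━━━━━━━━━━━━━━━━━
               ┏━━━━━━━━━━━━━━━━━━━━━━━━━━━━┓
               ┃ GameOfLife                 ┃
               ┠────────────────────────────┨
               ┃Gen: 6                      ┃
               ┃···███·······██·······      ┃
               ┃···█········█···█·····      ┃
               ┃····████··············      ┃
               ┃·····█·█··█·██·█·██···      ┃
               ┃······█·█·········███·      ┃
               ┃····███·███·········█·      ┃
               ┃·██··█···█·······█···█      ┃
               ┃·█···██·██·█··██·····█      ┃
               ┃··██··██··███····█·██·      ┃
               ┃········█·█···········      ┃
               ┃······██·████·········      ┃


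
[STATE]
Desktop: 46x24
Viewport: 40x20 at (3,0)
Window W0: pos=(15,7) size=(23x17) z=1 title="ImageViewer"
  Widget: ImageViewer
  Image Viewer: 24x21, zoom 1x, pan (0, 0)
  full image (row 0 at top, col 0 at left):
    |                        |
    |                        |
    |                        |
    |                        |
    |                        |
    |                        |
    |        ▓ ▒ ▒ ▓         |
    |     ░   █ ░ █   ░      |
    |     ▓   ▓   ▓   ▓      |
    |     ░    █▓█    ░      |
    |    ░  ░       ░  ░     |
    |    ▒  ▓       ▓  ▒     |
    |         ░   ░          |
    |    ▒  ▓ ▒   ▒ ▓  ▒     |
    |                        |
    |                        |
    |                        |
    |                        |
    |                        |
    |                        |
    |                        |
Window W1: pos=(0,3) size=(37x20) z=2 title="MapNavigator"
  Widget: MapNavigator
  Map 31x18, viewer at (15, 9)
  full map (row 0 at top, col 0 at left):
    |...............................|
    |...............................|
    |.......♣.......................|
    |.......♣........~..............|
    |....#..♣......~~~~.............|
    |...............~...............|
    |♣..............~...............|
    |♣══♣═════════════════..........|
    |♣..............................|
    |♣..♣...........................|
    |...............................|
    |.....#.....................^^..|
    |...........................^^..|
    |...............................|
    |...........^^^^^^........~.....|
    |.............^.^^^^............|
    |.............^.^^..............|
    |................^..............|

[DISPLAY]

                                        
                                        
                                        
━━━━━━━━━━━━━━━━━━━━━━━━━━━━━━━━━┓      
apNavigator                      ┃      
─────────────────────────────────┨      
...............................  ┃      
.......♣.......................  ┃┓     
.......♣........~..............  ┃┃     
....#..♣......~~~~.............  ┃┨     
...............~...............  ┃┃     
♣..............~...............  ┃┃     
♣══♣═════════════════..........  ┃┃     
♣..............................  ┃┃     
♣..♣...........@...............  ┃┃     
...............................  ┃┃     
.....#.....................^^..  ┃┃     
...........................^^..  ┃┃     
...............................  ┃┃     
...........^^^^^^........~.....  ┃┃     


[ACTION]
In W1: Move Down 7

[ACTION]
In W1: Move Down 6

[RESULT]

                                        
                                        
                                        
━━━━━━━━━━━━━━━━━━━━━━━━━━━━━━━━━┓      
apNavigator                      ┃      
─────────────────────────────────┨      
♣..♣...........................  ┃      
...............................  ┃┓     
.....#.....................^^..  ┃┃     
...........................^^..  ┃┨     
...............................  ┃┃     
...........^^^^^^........~.....  ┃┃     
.............^.^^^^............  ┃┃     
.............^.^^..............  ┃┃     
...............@^..............  ┃┃     
                                 ┃┃     
                                 ┃┃     
                                 ┃┃     
                                 ┃┃     
                                 ┃┃     


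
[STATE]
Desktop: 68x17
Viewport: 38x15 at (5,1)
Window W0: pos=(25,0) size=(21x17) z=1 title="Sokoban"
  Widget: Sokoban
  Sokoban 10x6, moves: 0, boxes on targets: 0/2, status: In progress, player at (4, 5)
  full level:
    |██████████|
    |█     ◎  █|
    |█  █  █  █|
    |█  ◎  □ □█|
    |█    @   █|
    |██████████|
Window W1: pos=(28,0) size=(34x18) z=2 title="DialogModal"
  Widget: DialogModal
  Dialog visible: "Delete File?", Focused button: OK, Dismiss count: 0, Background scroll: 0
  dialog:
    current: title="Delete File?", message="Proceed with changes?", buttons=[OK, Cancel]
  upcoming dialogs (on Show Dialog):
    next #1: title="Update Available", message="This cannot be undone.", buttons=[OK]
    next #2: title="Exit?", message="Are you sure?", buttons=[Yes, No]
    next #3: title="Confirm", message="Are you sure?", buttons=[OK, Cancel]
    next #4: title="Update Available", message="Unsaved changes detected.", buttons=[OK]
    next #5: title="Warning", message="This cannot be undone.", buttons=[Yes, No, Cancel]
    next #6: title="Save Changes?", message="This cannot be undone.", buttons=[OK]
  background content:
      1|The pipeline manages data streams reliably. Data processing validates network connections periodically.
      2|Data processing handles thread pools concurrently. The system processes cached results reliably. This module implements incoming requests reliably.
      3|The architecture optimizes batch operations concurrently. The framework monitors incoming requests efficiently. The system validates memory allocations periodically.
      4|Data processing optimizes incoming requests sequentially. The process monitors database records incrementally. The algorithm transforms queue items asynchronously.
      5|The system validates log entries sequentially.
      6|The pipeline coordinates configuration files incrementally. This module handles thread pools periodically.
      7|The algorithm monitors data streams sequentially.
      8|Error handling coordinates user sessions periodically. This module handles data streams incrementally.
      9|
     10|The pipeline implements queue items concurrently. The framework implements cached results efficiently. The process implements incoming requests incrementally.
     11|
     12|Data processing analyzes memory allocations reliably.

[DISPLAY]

                    ┃ S┃ DialogModal  
                    ┠──┠──────────────
                    ┃██┃The pipeline m
                    ┃█ ┃Data processin
                    ┃█ ┃The architectu
                    ┃█ ┃Data processin
                    ┃█ ┃The┌──────────
                    ┃██┃The│      Dele
                    ┃Mo┃The│ Proceed w
                    ┃  ┃Err│     [OK] 
                    ┃  ┃   └──────────
                    ┃  ┃The pipeline i
                    ┃  ┃              
                    ┃  ┃Data processin
                    ┃  ┃              


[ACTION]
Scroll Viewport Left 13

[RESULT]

                         ┃ S┃ DialogMo
                         ┠──┠─────────
                         ┃██┃The pipel
                         ┃█ ┃Data proc
                         ┃█ ┃The archi
                         ┃█ ┃Data proc
                         ┃█ ┃The┌─────
                         ┃██┃The│     
                         ┃Mo┃The│ Proc
                         ┃  ┃Err│     
                         ┃  ┃   └─────
                         ┃  ┃The pipel
                         ┃  ┃         
                         ┃  ┃Data proc
                         ┃  ┃         


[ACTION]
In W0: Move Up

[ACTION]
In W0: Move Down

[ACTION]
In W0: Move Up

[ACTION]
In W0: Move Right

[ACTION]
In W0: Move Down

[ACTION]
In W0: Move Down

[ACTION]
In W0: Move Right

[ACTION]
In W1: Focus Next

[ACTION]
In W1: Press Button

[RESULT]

                         ┃ S┃ DialogMo
                         ┠──┠─────────
                         ┃██┃The pipel
                         ┃█ ┃Data proc
                         ┃█ ┃The archi
                         ┃█ ┃Data proc
                         ┃█ ┃The syste
                         ┃██┃The pipel
                         ┃Mo┃The algor
                         ┃  ┃Error han
                         ┃  ┃         
                         ┃  ┃The pipel
                         ┃  ┃         
                         ┃  ┃Data proc
                         ┃  ┃         


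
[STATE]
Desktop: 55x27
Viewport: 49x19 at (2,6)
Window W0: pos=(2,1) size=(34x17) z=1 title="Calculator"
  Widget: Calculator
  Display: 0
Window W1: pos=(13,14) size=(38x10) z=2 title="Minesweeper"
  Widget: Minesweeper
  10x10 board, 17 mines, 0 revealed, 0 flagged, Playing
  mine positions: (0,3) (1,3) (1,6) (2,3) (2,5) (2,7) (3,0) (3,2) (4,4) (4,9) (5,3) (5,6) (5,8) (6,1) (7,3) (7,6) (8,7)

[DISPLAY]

┃│ 7 │ 8 │ 9 │ ÷ │               ┃               
┃├───┼───┼───┼───┤               ┃               
┃│ 4 │ 5 │ 6 │ × │               ┃               
┃├───┼───┼───┼───┤               ┃               
┃│ 1 │ 2 │ 3 │ - │               ┃               
┃├───┼───┼───┼───┤               ┃               
┃│ 0 │ . │ = │ + │               ┃               
┃├───┼───┼───┼───┤               ┃               
┃│ C │ MC│ ┏━━━━━━━━━━━━━━━━━━━━━━━━━━━━━━━━━━━━┓
┃└───┴───┴─┃ Minesweeper                        ┃
┃          ┠────────────────────────────────────┨
┗━━━━━━━━━━┃■■■■■■■■■■                          ┃
           ┃■■■■■■■■■■                          ┃
           ┃■■■■■■■■■■                          ┃
           ┃■■■■■■■■■■                          ┃
           ┃■■■■■■■■■■                          ┃
           ┃■■■■■■■■■■                          ┃
           ┗━━━━━━━━━━━━━━━━━━━━━━━━━━━━━━━━━━━━┛
                                                 


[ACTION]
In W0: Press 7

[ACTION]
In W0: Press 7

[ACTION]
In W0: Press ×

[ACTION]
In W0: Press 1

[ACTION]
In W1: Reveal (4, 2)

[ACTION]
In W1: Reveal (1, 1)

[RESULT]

┃│ 7 │ 8 │ 9 │ ÷ │               ┃               
┃├───┼───┼───┼───┤               ┃               
┃│ 4 │ 5 │ 6 │ × │               ┃               
┃├───┼───┼───┼───┤               ┃               
┃│ 1 │ 2 │ 3 │ - │               ┃               
┃├───┼───┼───┼───┤               ┃               
┃│ 0 │ . │ = │ + │               ┃               
┃├───┼───┼───┼───┤               ┃               
┃│ C │ MC│ ┏━━━━━━━━━━━━━━━━━━━━━━━━━━━━━━━━━━━━┓
┃└───┴───┴─┃ Minesweeper                        ┃
┃          ┠────────────────────────────────────┨
┗━━━━━━━━━━┃  2■■■■■■■                          ┃
           ┃  3■■■■■■■                          ┃
           ┃123■■■■■■■                          ┃
           ┃■■■■■■■■■■                          ┃
           ┃■■2■■■■■■■                          ┃
           ┃■■■■■■■■■■                          ┃
           ┗━━━━━━━━━━━━━━━━━━━━━━━━━━━━━━━━━━━━┛
                                                 


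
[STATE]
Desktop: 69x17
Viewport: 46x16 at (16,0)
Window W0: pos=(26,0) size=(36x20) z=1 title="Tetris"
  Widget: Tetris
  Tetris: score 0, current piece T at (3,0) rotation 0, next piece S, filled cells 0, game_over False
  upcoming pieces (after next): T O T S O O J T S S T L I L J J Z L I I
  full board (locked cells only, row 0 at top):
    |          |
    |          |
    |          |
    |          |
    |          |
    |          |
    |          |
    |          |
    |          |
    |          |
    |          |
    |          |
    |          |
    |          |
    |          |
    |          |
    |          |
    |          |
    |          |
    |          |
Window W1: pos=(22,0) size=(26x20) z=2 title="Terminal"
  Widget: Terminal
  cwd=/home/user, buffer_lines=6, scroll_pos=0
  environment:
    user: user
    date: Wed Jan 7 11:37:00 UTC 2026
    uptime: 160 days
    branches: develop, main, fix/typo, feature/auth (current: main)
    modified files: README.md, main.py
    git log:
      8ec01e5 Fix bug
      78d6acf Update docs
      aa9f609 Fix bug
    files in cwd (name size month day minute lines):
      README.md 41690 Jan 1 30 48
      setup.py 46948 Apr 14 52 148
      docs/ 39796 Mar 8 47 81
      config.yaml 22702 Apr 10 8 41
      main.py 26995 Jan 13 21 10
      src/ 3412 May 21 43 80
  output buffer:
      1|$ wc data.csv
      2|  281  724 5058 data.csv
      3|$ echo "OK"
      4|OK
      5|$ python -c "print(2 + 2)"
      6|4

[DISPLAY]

      ┏━━━━━━━━━━━━━━━━━━━━━━━━┓━━━━━━━━━━━━━┓
      ┃ Terminal               ┃             ┃
      ┠────────────────────────┨─────────────┨
      ┃$ wc data.csv           ┃             ┃
      ┃  281  724 5058 data.csv┃             ┃
      ┃$ echo "OK"             ┃             ┃
      ┃OK                      ┃             ┃
      ┃$ python -c "print(2 + 2┃             ┃
      ┃4                       ┃             ┃
      ┃$ █                     ┃             ┃
      ┃                        ┃             ┃
      ┃                        ┃             ┃
      ┃                        ┃             ┃
      ┃                        ┃             ┃
      ┃                        ┃             ┃
      ┃                        ┃             ┃


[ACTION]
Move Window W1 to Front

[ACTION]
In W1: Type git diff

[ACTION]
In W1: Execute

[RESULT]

      ┏━━━━━━━━━━━━━━━━━━━━━━━━┓━━━━━━━━━━━━━┓
      ┃ Terminal               ┃             ┃
      ┠────────────────────────┨─────────────┨
      ┃$ wc data.csv           ┃             ┃
      ┃  281  724 5058 data.csv┃             ┃
      ┃$ echo "OK"             ┃             ┃
      ┃OK                      ┃             ┃
      ┃$ python -c "print(2 + 2┃             ┃
      ┃4                       ┃             ┃
      ┃$ git diff              ┃             ┃
      ┃diff --git a/main.py b/m┃             ┃
      ┃--- a/main.py           ┃             ┃
      ┃+++ b/main.py           ┃             ┃
      ┃@@ -1,3 +1,4 @@         ┃             ┃
      ┃+# updated              ┃             ┃
      ┃ import sys             ┃             ┃


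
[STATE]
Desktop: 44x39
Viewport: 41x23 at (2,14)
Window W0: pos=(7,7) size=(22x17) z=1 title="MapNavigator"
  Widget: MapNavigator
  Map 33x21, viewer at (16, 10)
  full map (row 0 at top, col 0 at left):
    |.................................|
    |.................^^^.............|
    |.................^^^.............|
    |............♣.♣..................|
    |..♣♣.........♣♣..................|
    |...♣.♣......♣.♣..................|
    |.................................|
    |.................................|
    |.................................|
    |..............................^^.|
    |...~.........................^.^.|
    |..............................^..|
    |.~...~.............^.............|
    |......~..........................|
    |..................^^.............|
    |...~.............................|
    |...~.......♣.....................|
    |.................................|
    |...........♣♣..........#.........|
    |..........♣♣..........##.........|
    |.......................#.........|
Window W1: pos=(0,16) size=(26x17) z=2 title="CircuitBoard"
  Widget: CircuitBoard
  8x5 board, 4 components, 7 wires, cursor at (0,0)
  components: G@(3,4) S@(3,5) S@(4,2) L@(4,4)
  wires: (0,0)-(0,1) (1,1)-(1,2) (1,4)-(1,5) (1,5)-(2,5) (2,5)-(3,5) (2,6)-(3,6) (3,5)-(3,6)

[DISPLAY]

     ┃....................┃              
     ┃....................┃              
━━━━━━━━━━━━━━━━━━━━━━━┓..┃              
CircuitBoard           ┃..┃              
───────────────────────┨..┃              
  0 1 2 3 4 5 6 7      ┃..┃              
  [.]─ ·               ┃..┃              
                       ┃..┃              
       · ─ ·       · ─ ┃..┃              
                       ┃━━┛              
                       ┃                 
                       ┃                 
                   G   ┃                 
                       ┃                 
           S       L   ┃                 
ursor: (0,0)           ┃                 
                       ┃                 
                       ┃                 
━━━━━━━━━━━━━━━━━━━━━━━┛                 
                                         
                                         
                                         
                                         


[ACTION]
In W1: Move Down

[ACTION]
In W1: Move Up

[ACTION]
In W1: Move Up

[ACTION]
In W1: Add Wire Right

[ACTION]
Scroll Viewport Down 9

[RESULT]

━━━━━━━━━━━━━━━━━━━━━━━┓..┃              
CircuitBoard           ┃..┃              
───────────────────────┨..┃              
  0 1 2 3 4 5 6 7      ┃..┃              
  [.]─ ·               ┃..┃              
                       ┃..┃              
       · ─ ·       · ─ ┃..┃              
                       ┃━━┛              
                       ┃                 
                       ┃                 
                   G   ┃                 
                       ┃                 
           S       L   ┃                 
ursor: (0,0)           ┃                 
                       ┃                 
                       ┃                 
━━━━━━━━━━━━━━━━━━━━━━━┛                 
                                         
                                         
                                         
                                         
                                         
                                         
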